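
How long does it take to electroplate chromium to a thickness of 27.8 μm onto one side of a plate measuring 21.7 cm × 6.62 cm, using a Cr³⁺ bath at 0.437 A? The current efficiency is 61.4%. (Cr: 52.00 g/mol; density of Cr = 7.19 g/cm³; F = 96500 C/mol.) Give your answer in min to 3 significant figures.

993 min

Plated area = 21.7 × 6.62 = 143.7 cm²
Volume = 143.7 × 27.8×10⁻⁴ cm = 0.3995 cm³
m(Cr) = 0.3995 × 7.19 = 2.872 g
n(Cr) = 2.872 / 52.00 = 0.05523 mol; n(e⁻) = 3 × 0.05523 = 0.1657 mol
Q = 0.1657 × 96500 / 0.614 = 26040 C
t = 26040 / 0.437 = 59590 s = 993 min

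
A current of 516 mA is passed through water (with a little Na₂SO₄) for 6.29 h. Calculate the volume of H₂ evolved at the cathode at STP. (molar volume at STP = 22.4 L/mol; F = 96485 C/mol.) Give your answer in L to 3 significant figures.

1.36 L

Charge passed = 0.516 × 22644 = 11680 C
n(e⁻) = Q/F = 11680/96485 = 0.1211 mol
2H⁺ + 2e⁻ → H₂, so n(H₂) = 0.1211 / 2 = 0.06055 mol
V = 0.06055 × 22.4 = 1.356 L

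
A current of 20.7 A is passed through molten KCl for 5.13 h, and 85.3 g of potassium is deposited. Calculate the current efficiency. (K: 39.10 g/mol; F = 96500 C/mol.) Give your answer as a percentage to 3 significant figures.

55.1%

Q = 20.7 × 18468 = 3.823×10^5 C
n(e⁻) = 3.823×10^5 / 96500 = 3.962 mol
K⁺ + e⁻ → K, so theoretical n(K) = 3.962 mol → 154.9 g
Efficiency = 85.3 / 154.9 = 0.5507 = 55.1%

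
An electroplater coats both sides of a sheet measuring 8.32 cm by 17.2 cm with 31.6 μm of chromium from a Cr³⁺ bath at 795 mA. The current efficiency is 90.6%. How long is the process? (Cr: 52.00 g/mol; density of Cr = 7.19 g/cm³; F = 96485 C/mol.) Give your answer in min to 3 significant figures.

838 min

Plated area = 2 × 8.32 × 17.2 = 286.2 cm²
Volume = 286.2 × 31.6×10⁻⁴ cm = 0.9044 cm³
m(Cr) = 0.9044 × 7.19 = 6.503 g
n(Cr) = 6.503 / 52.00 = 0.1251 mol; n(e⁻) = 3 × 0.1251 = 0.3753 mol
Q = 0.3753 × 96485 / 0.906 = 39970 C
t = 39970 / 0.795 = 50280 s = 838 min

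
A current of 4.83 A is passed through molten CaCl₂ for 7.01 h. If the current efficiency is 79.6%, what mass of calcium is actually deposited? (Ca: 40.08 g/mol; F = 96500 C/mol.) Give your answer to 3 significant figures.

Q = 4.83 × 25236 = 1.219×10^5 C
n(e⁻) = 1.219×10^5 / 96500 = 1.263 mol
Ca²⁺ + 2e⁻ → Ca, so theoretical m(Ca) = 0.6315 × 40.08 = 25.31 g
Actual mass = 79.6% × 25.31 = 20.1 g

20.1 g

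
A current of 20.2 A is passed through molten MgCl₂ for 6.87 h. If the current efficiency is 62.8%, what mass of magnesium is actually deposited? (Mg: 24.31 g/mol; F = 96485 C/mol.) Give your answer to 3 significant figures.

39.5 g

Q = 20.2 × 24732 = 4.996×10^5 C
n(e⁻) = 4.996×10^5 / 96485 = 5.178 mol
Mg²⁺ + 2e⁻ → Mg, so theoretical m(Mg) = 2.589 × 24.31 = 62.94 g
Actual mass = 62.8% × 62.94 = 39.5 g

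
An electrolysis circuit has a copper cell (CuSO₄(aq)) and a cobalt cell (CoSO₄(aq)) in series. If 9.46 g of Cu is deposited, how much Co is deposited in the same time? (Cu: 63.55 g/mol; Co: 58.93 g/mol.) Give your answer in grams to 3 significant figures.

8.77 g

n(Cu) = 9.46 / 63.55 = 0.1489 mol
Cu²⁺ + 2e⁻ → Cu, so n(e⁻) = 2 × 0.1489 = 0.2978 mol
Same current for the same time ⇒ same n(e⁻) = 0.2978 mol in both cells.
Co²⁺ + 2e⁻ → Co, so n(Co) = 0.2978 / 2 = 0.1489 mol
m(Co) = 0.1489 × 58.93 = 8.77 g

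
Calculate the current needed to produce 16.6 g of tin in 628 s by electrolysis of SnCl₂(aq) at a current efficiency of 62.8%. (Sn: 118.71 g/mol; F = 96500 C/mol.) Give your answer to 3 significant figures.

n(Sn) = 16.6 / 118.71 = 0.1398 mol
Sn²⁺ + 2e⁻ → Sn, so n(e⁻) = 2 × 0.1398 = 0.2796 mol
Q = 0.2796 × 96500 / 0.628 = 42960 C
I = Q / t = 42960 / 628 s = 68.4 A

68.4 A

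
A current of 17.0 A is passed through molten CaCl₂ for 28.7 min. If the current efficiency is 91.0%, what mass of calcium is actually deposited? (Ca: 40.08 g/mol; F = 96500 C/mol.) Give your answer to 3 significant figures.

5.53 g

Q = 17.0 × 1722 = 29270 C
n(e⁻) = 29270 / 96500 = 0.3033 mol
Ca²⁺ + 2e⁻ → Ca, so theoretical m(Ca) = 0.1517 × 40.08 = 6.080 g
Actual mass = 91.0% × 6.080 = 5.53 g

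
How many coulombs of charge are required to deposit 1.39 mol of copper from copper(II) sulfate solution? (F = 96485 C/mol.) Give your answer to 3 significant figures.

2.68×10^5 C

Cu²⁺ + 2e⁻ → Cu, so n(e⁻) = 2 × 1.39 = 2.780 mol
Q = 2.780 × 96485 = 2.682×10^5 C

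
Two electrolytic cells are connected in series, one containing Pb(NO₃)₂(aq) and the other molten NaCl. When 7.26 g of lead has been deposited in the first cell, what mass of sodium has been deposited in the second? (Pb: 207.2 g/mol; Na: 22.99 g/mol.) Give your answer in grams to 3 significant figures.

1.61 g

n(Pb) = 7.26 / 207.2 = 0.03504 mol
Pb²⁺ + 2e⁻ → Pb, so n(e⁻) = 2 × 0.03504 = 0.07008 mol
Same current for the same time ⇒ same n(e⁻) = 0.07008 mol in both cells.
Na⁺ + e⁻ → Na, so n(Na) = 0.07008 mol
m(Na) = 0.07008 × 22.99 = 1.61 g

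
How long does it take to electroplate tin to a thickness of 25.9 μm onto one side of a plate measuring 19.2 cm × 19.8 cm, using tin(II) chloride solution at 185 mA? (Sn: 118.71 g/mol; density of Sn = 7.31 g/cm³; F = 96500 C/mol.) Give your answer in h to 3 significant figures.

Plated area = 19.2 × 19.8 = 380.2 cm²
Volume = 380.2 × 25.9×10⁻⁴ cm = 0.9847 cm³
m(Sn) = 0.9847 × 7.31 = 7.198 g
n(Sn) = 7.198 / 118.71 = 0.06064 mol; n(e⁻) = 2 × 0.06064 = 0.1213 mol
Q = 0.1213 × 96500 = 11710 C
t = 11710 / 0.185 = 63300 s = 17.6 h

17.6 h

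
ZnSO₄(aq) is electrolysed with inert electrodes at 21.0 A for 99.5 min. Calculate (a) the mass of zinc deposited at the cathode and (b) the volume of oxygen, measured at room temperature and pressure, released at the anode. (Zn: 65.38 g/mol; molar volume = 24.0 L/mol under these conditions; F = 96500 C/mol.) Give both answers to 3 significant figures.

Q = 21.0 × 5970 = 1.254×10^5 C; n(e⁻) = 1.254×10^5 / 96500 = 1.299 mol
Cathode: Zn²⁺ + 2e⁻ → Zn → n(Zn) = 1.299/2 = 0.6495 mol → 42.5 g
Anode: 2H₂O → O₂ + 4H⁺ + 4e⁻ → n(O₂) = 1.299/4 = 0.3248 mol → 7.80 L

42.5 g Zn; 7.80 L O₂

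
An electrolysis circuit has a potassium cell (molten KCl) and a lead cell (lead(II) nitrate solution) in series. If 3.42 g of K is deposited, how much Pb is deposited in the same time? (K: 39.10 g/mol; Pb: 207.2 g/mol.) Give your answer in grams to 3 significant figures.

n(K) = 3.42 / 39.10 = 0.08747 mol
K⁺ + e⁻ → K, so n(e⁻) = 0.08747 mol
The cells are in series, so the same charge (and hence the same n(e⁻) = 0.08747 mol) passes through both.
Pb²⁺ + 2e⁻ → Pb, so n(Pb) = 0.08747 / 2 = 0.04374 mol
m(Pb) = 0.04374 × 207.2 = 9.06 g

9.06 g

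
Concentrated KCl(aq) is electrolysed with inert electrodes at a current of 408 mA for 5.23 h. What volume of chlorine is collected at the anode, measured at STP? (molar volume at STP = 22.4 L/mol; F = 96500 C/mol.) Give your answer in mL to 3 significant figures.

Charge passed = 0.408 × 18828 = 7682 C
n(e⁻) = 7682 / 96500 = 0.07961 mol
2Cl⁻ → Cl₂ + 2e⁻, so n(Cl₂) = 0.07961 / 2 = 0.03981 mol
V = 0.03981 × 22.4 = 0.8917 L
= 892 mL

892 mL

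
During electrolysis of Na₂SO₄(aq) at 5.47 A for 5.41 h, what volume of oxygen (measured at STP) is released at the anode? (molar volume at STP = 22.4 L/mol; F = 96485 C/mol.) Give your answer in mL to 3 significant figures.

Q = It = 5.47 × 19476 = 1.065×10^5 C
n(e⁻) = 1.065×10^5 / 96485 = 1.104 mol
2H₂O → O₂ + 4H⁺ + 4e⁻, so n(O₂) = 1.104 / 4 = 0.2760 mol
V = 0.2760 × 22.4 = 6.182 L
= 6180 mL

6180 mL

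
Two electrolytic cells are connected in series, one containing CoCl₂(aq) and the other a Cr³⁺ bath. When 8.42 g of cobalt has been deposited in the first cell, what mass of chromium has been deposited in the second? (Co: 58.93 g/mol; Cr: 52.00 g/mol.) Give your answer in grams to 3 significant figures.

n(Co) = 8.42 / 58.93 = 0.1429 mol
Co²⁺ + 2e⁻ → Co, so n(e⁻) = 2 × 0.1429 = 0.2858 mol
The cells are in series, so the same charge (and hence the same n(e⁻) = 0.2858 mol) passes through both.
Cr³⁺ + 3e⁻ → Cr, so n(Cr) = 0.2858 / 3 = 0.09527 mol
m(Cr) = 0.09527 × 52.00 = 4.95 g

4.95 g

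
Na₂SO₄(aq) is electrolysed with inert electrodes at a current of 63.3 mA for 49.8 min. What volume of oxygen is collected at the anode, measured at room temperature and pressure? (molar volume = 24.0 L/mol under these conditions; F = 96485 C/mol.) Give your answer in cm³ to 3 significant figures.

Q = 0.0633 A × 2988 s = 189.1 C
n(e⁻) = Q/F = 189.1/96485 = 0.001960 mol
2H₂O → O₂ + 4H⁺ + 4e⁻, so n(O₂) = 0.001960 / 4 = 4.900×10^-4 mol
V = 4.900×10^-4 × 24.0 = 0.01176 L
= 11.8 cm³

11.8 cm³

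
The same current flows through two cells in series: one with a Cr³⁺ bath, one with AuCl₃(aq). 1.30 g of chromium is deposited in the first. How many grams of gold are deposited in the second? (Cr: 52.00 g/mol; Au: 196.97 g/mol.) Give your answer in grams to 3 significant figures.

n(Cr) = 1.30 / 52.00 = 0.02500 mol
Cr³⁺ + 3e⁻ → Cr, so n(e⁻) = 3 × 0.02500 = 0.07500 mol
Same current for the same time ⇒ same n(e⁻) = 0.07500 mol in both cells.
Au³⁺ + 3e⁻ → Au, so n(Au) = 0.07500 / 3 = 0.02500 mol
m(Au) = 0.02500 × 196.97 = 4.92 g

4.92 g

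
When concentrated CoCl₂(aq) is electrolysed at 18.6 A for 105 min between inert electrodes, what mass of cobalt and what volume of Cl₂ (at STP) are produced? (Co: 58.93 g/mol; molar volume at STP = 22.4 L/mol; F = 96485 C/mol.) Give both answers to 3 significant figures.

Q = 18.6 × 6300 = 1.172×10^5 C; n(e⁻) = 1.172×10^5 / 96485 = 1.215 mol
Cathode: Co²⁺ + 2e⁻ → Co → n(Co) = 1.215/2 = 0.6075 mol → 35.8 g
Anode: 2Cl⁻ → Cl₂ + 2e⁻ → n(Cl₂) = 1.215/2 = 0.6075 mol → 13.6 L

35.8 g Co; 13.6 L Cl₂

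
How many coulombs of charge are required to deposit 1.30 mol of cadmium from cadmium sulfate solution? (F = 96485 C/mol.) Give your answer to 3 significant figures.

Cd²⁺ + 2e⁻ → Cd, so n(e⁻) = 2 × 1.30 = 2.600 mol
Q = 2.600 × 96485 = 2.509×10^5 C

2.51×10^5 C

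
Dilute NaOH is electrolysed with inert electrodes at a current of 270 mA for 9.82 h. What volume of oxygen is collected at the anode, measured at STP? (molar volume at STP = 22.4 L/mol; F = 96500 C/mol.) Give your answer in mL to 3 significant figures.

554 mL

Charge passed = 0.270 × 35352 = 9545 C
n(e⁻) = 9545 / 96500 = 0.09891 mol
2H₂O → O₂ + 4H⁺ + 4e⁻, so n(O₂) = 0.09891 / 4 = 0.02473 mol
V = 0.02473 × 22.4 = 0.5540 L
= 554 mL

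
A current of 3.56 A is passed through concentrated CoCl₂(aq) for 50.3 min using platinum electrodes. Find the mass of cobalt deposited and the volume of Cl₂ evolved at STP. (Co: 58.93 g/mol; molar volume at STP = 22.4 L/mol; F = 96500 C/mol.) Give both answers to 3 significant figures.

3.28 g Co; 1.25 L Cl₂

Q = 3.56 × 3018 = 10740 C; n(e⁻) = 10740 / 96500 = 0.1113 mol
Cathode: Co²⁺ + 2e⁻ → Co → n(Co) = 0.1113/2 = 0.05565 mol → 3.28 g
Anode: 2Cl⁻ → Cl₂ + 2e⁻ → n(Cl₂) = 0.1113/2 = 0.05565 mol → 1.25 L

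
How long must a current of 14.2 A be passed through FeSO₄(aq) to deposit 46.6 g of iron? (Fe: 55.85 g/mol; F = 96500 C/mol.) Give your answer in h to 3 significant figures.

n(Fe) = 46.6 / 55.85 = 0.8344 mol
Fe²⁺ + 2e⁻ → Fe, so n(e⁻) = 2 × 0.8344 = 1.669 mol
Q = 1.669 × 96500 = 1.611×10^5 C
t = Q / I = 1.611×10^5 / 14.2 = 11350 s = 3.15 h

3.15 h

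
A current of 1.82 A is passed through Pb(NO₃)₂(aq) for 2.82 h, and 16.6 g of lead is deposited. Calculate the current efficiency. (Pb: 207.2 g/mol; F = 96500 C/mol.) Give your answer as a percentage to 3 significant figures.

Q = 1.82 × 10152 = 18480 C
n(e⁻) = 18480 / 96500 = 0.1915 mol
Pb²⁺ + 2e⁻ → Pb, so theoretical n(Pb) = 0.09575 mol → 19.84 g
Efficiency = 16.6 / 19.84 = 0.8367 = 83.7%

83.7%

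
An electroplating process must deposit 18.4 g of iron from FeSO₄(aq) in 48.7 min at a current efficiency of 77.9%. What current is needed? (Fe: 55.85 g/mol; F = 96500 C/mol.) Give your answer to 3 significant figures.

n(Fe) = 18.4 / 55.85 = 0.3295 mol
Fe²⁺ + 2e⁻ → Fe, so n(e⁻) = 2 × 0.3295 = 0.6590 mol
Q = 0.6590 × 96500 / 0.779 = 81630 C
I = Q / t = 81630 / 2922 s = 27.9 A

27.9 A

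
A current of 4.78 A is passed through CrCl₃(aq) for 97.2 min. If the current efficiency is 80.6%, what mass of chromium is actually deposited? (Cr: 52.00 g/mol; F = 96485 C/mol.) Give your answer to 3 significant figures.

Q = 4.78 × 5832 = 27880 C
n(e⁻) = 27880 / 96485 = 0.2890 mol
Cr³⁺ + 3e⁻ → Cr, so theoretical m(Cr) = 0.09633 × 52.00 = 5.009 g
Actual mass = 80.6% × 5.009 = 4.04 g

4.04 g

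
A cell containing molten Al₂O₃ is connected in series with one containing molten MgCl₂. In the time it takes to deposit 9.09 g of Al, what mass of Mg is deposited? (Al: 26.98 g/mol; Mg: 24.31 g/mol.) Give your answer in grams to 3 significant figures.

12.3 g

n(Al) = 9.09 / 26.98 = 0.3369 mol
Al³⁺ + 3e⁻ → Al, so n(e⁻) = 3 × 0.3369 = 1.011 mol
The cells are in series, so the same charge (and hence the same n(e⁻) = 1.011 mol) passes through both.
Mg²⁺ + 2e⁻ → Mg, so n(Mg) = 1.011 / 2 = 0.5055 mol
m(Mg) = 0.5055 × 24.31 = 12.3 g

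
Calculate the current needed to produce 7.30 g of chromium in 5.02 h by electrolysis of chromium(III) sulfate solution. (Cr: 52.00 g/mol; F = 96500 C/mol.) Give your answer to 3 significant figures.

2.25 A

n(Cr) = 7.30 / 52.00 = 0.1404 mol
Cr³⁺ + 3e⁻ → Cr, so n(e⁻) = 3 × 0.1404 = 0.4212 mol
Q = 0.4212 × 96500 = 40650 C
I = Q / t = 40650 / 18072 s = 2.25 A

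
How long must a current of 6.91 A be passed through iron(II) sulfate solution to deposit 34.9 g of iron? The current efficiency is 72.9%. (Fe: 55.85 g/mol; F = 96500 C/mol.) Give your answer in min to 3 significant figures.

399 min

n(Fe) = 34.9 / 55.85 = 0.6249 mol
Fe²⁺ + 2e⁻ → Fe, so n(e⁻) = 2 × 0.6249 = 1.250 mol
Q = 1.250 × 96500 / 0.729 = 1.655×10^5 C
t = Q / I = 1.655×10^5 / 6.91 = 23950 s = 399 min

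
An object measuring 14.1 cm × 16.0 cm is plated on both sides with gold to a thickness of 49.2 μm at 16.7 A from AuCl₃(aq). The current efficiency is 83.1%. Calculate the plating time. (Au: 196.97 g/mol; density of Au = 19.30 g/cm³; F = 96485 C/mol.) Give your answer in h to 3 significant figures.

1.26 h

Plated area = 2 × 14.1 × 16.0 = 451.2 cm²
Volume = 451.2 × 49.2×10⁻⁴ cm = 2.220 cm³
m(Au) = 2.220 × 19.30 = 42.85 g
n(Au) = 42.85 / 196.97 = 0.2175 mol; n(e⁻) = 3 × 0.2175 = 0.6525 mol
Q = 0.6525 × 96485 / 0.831 = 75760 C
t = 75760 / 16.7 = 4537 s = 1.26 h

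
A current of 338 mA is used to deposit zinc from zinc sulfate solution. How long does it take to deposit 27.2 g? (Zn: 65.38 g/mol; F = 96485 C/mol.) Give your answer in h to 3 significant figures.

66.0 h

n(Zn) = 27.2 / 65.38 = 0.4160 mol
Zn²⁺ + 2e⁻ → Zn, so n(e⁻) = 2 × 0.4160 = 0.8320 mol
Q = 0.8320 × 96485 = 80280 C
t = Q / I = 80280 / 0.338 = 2.375×10^5 s = 66.0 h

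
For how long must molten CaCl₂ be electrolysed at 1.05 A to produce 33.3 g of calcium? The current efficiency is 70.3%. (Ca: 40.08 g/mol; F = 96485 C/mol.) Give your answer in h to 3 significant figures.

n(Ca) = 33.3 / 40.08 = 0.8308 mol
Ca²⁺ + 2e⁻ → Ca, so n(e⁻) = 2 × 0.8308 = 1.662 mol
Q = 1.662 × 96485 / 0.703 = 2.281×10^5 C
t = Q / I = 2.281×10^5 / 1.05 = 2.172×10^5 s = 60.3 h

60.3 h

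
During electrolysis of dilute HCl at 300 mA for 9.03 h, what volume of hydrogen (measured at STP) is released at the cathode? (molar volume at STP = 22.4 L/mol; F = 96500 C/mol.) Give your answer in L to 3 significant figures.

1.13 L

Q = It = 0.300 × 32508 = 9752 C
n(e⁻) = Q/F = 9752/96500 = 0.1011 mol
2H⁺ + 2e⁻ → H₂, so n(H₂) = 0.1011 / 2 = 0.05055 mol
V = 0.05055 × 22.4 = 1.132 L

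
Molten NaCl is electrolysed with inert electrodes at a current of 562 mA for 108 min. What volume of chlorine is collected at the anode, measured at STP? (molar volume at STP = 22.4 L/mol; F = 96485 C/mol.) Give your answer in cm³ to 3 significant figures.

Q = It = 0.562 × 6480 = 3642 C
n(e⁻) = 3642 / 96485 = 0.03775 mol
2Cl⁻ → Cl₂ + 2e⁻, so n(Cl₂) = 0.03775 / 2 = 0.01888 mol
V = 0.01888 × 22.4 = 0.4229 L
= 423 cm³

423 cm³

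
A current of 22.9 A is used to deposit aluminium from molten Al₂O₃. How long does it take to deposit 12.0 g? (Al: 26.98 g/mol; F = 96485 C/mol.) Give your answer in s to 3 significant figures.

5620 s

n(Al) = 12.0 / 26.98 = 0.4448 mol
Al³⁺ + 3e⁻ → Al, so n(e⁻) = 3 × 0.4448 = 1.334 mol
Q = 1.334 × 96485 = 1.287×10^5 C
t = Q / I = 1.287×10^5 / 22.9 = 5620 s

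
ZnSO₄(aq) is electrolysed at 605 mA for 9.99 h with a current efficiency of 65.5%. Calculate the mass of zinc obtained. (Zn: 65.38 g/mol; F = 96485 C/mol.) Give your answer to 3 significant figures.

Q = 0.605 × 35964 = 21760 C
n(e⁻) = 21760 / 96485 = 0.2255 mol
Zn²⁺ + 2e⁻ → Zn, so theoretical m(Zn) = 0.1128 × 65.38 = 7.375 g
Actual mass = 65.5% × 7.375 = 4.83 g

4.83 g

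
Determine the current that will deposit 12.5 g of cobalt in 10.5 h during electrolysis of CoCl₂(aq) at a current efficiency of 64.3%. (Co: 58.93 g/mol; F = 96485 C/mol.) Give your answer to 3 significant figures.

1.68 A

n(Co) = 12.5 / 58.93 = 0.2121 mol
Co²⁺ + 2e⁻ → Co, so n(e⁻) = 2 × 0.2121 = 0.4242 mol
Q = 0.4242 × 96485 / 0.643 = 63650 C
I = Q / t = 63650 / 37800 s = 1.68 A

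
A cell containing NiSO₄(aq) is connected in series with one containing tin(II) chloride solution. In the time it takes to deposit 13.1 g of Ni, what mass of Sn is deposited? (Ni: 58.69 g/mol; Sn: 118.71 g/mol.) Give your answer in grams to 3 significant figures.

n(Ni) = 13.1 / 58.69 = 0.2232 mol
Ni²⁺ + 2e⁻ → Ni, so n(e⁻) = 2 × 0.2232 = 0.4464 mol
In series, the same 0.4464 mol of electrons flows through the second cell.
Sn²⁺ + 2e⁻ → Sn, so n(Sn) = 0.4464 / 2 = 0.2232 mol
m(Sn) = 0.2232 × 118.71 = 26.5 g

26.5 g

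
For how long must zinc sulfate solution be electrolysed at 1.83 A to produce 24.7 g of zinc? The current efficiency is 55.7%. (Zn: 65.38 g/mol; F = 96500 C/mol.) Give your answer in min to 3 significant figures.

1190 min

n(Zn) = 24.7 / 65.38 = 0.3778 mol
Zn²⁺ + 2e⁻ → Zn, so n(e⁻) = 2 × 0.3778 = 0.7556 mol
Q = 0.7556 × 96500 / 0.557 = 1.309×10^5 C
t = Q / I = 1.309×10^5 / 1.83 = 71530 s = 1190 min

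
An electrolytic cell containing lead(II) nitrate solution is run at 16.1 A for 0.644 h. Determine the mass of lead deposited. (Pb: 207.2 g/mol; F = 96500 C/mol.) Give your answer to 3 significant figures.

40.1 g

Q = 16.1 A × 2318.4 s = 37330 C
n(e⁻) = Q/F = 37330/96500 = 0.3868 mol
Pb²⁺ + 2e⁻ → Pb, so n(Pb) = 0.3868 / 2 = 0.1934 mol
m = 0.1934 × 207.2 = 40.1 g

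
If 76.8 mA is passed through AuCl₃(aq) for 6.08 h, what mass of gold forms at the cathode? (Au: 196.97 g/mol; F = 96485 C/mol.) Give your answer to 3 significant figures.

1.14 g

Q = It = 0.0768 × 21888 = 1681 C
n(e⁻) = Q/F = 1681/96485 = 0.01742 mol
Au³⁺ + 3e⁻ → Au, so n(Au) = 0.01742 / 3 = 0.005807 mol
m = 0.005807 × 196.97 = 1.14 g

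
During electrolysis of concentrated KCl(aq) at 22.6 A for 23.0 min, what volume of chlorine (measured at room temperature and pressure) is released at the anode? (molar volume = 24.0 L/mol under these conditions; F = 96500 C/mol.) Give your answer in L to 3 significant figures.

3.88 L

Q = 22.6 A × 1380 s = 31190 C
n(e⁻) = 31190 / 96500 = 0.3232 mol
2Cl⁻ → Cl₂ + 2e⁻, so n(Cl₂) = 0.3232 / 2 = 0.1616 mol
V = 0.1616 × 24.0 = 3.878 L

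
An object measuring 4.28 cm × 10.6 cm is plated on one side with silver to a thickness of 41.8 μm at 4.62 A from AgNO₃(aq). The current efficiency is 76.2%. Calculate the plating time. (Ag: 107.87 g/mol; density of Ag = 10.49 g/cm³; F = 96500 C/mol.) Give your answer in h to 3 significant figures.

0.140 h

Plated area = 4.28 × 10.6 = 45.37 cm²
Volume = 45.37 × 41.8×10⁻⁴ cm = 0.1896 cm³
m(Ag) = 0.1896 × 10.49 = 1.989 g
n(Ag) = 1.989 / 107.87 = 0.01844 mol; n(e⁻) = 0.01844 mol
Q = 0.01844 × 96500 / 0.762 = 2335 C
t = 2335 / 4.62 = 505.4 s = 0.140 h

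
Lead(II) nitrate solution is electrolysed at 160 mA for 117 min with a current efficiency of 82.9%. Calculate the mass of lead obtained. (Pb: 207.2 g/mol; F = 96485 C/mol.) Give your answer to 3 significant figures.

1.00 g

Q = 0.160 × 7020 = 1123 C
n(e⁻) = 1123 / 96485 = 0.01164 mol
Pb²⁺ + 2e⁻ → Pb, so theoretical m(Pb) = 0.005820 × 207.2 = 1.206 g
Actual mass = 82.9% × 1.206 = 1.00 g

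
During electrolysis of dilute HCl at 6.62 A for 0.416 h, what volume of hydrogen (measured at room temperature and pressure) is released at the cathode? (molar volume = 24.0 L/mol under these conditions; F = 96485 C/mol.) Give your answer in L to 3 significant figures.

1.23 L

Q = It = 6.62 × 1497.6 = 9914 C
n(e⁻) = 9914 / 96485 = 0.1028 mol
2H⁺ + 2e⁻ → H₂, so n(H₂) = 0.1028 / 2 = 0.05140 mol
V = 0.05140 × 24.0 = 1.234 L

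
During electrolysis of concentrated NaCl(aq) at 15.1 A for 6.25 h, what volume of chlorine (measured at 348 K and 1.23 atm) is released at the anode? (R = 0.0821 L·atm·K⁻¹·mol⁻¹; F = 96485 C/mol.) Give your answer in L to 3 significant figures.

40.9 L

Q = It = 15.1 × 22500 = 3.398×10^5 C
Moles of electrons = 3.398×10^5 / 96485 = 3.522 mol
2Cl⁻ → Cl₂ + 2e⁻, so n(Cl₂) = 3.522 / 2 = 1.761 mol
V = nRT/P = 1.761 × 0.0821 × 348 / 1.23 = 40.91 L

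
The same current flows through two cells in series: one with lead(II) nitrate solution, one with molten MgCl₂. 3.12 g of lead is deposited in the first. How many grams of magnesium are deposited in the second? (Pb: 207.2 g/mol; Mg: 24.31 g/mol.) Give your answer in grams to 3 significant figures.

0.366 g

n(Pb) = 3.12 / 207.2 = 0.01506 mol
Pb²⁺ + 2e⁻ → Pb, so n(e⁻) = 2 × 0.01506 = 0.03012 mol
In series, the same 0.03012 mol of electrons flows through the second cell.
Mg²⁺ + 2e⁻ → Mg, so n(Mg) = 0.03012 / 2 = 0.01506 mol
m(Mg) = 0.01506 × 24.31 = 0.366 g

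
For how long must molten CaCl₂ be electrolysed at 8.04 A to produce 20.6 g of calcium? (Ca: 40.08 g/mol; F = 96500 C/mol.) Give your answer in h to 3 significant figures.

3.43 h

n(Ca) = 20.6 / 40.08 = 0.5140 mol
Ca²⁺ + 2e⁻ → Ca, so n(e⁻) = 2 × 0.5140 = 1.028 mol
Q = 1.028 × 96500 = 99200 C
t = Q / I = 99200 / 8.04 = 12340 s = 3.43 h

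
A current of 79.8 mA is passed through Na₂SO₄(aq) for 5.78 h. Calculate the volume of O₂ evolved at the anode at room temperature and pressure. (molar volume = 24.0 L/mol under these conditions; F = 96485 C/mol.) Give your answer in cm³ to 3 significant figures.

Q = 0.0798 A × 20808 s = 1660 C
n(e⁻) = 1660 / 96485 = 0.01720 mol
2H₂O → O₂ + 4H⁺ + 4e⁻, so n(O₂) = 0.01720 / 4 = 0.004300 mol
V = 0.004300 × 24.0 = 0.1032 L
= 103 cm³

103 cm³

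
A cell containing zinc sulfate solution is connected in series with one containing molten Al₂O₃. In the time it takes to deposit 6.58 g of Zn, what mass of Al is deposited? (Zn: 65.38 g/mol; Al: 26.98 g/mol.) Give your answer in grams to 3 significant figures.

n(Zn) = 6.58 / 65.38 = 0.1006 mol
Zn²⁺ + 2e⁻ → Zn, so n(e⁻) = 2 × 0.1006 = 0.2012 mol
The cells are in series, so the same charge (and hence the same n(e⁻) = 0.2012 mol) passes through both.
Al³⁺ + 3e⁻ → Al, so n(Al) = 0.2012 / 3 = 0.06707 mol
m(Al) = 0.06707 × 26.98 = 1.81 g

1.81 g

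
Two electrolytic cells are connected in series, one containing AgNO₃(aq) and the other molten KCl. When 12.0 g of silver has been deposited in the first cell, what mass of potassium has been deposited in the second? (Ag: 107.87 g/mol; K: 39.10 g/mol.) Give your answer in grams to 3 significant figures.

4.35 g

n(Ag) = 12.0 / 107.87 = 0.1112 mol
Ag⁺ + e⁻ → Ag, so n(e⁻) = 0.1112 mol
Since the cells are in series, n(e⁻) in the K cell is also 0.1112 mol.
K⁺ + e⁻ → K, so n(K) = 0.1112 mol
m(K) = 0.1112 × 39.10 = 4.35 g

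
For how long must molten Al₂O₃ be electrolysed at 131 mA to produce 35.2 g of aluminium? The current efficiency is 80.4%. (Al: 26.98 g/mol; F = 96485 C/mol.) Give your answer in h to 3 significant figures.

n(Al) = 35.2 / 26.98 = 1.305 mol
Al³⁺ + 3e⁻ → Al, so n(e⁻) = 3 × 1.305 = 3.915 mol
Q = 3.915 × 96485 / 0.804 = 4.698×10^5 C
t = Q / I = 4.698×10^5 / 0.131 = 3.586×10^6 s = 996 h

996 h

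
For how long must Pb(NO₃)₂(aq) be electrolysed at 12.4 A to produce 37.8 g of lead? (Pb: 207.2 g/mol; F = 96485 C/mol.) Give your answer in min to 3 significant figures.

n(Pb) = 37.8 / 207.2 = 0.1824 mol
Pb²⁺ + 2e⁻ → Pb, so n(e⁻) = 2 × 0.1824 = 0.3648 mol
Q = 0.3648 × 96485 = 35200 C
t = Q / I = 35200 / 12.4 = 2839 s = 47.3 min

47.3 min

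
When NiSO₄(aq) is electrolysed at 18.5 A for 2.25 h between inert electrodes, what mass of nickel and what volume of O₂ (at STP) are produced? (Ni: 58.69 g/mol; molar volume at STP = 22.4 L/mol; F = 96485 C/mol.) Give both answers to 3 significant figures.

45.6 g Ni; 8.70 L O₂

Q = 18.5 × 8100 = 1.499×10^5 C; n(e⁻) = 1.499×10^5 / 96485 = 1.554 mol
Cathode: Ni²⁺ + 2e⁻ → Ni → n(Ni) = 1.554/2 = 0.7770 mol → 45.6 g
Anode: 2H₂O → O₂ + 4H⁺ + 4e⁻ → n(O₂) = 1.554/4 = 0.3885 mol → 8.70 L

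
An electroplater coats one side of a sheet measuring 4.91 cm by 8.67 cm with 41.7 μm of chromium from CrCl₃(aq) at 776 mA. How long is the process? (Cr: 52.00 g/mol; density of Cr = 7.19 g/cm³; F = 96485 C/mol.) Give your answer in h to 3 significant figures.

Plated area = 4.91 × 8.67 = 42.57 cm²
Volume = 42.57 × 41.7×10⁻⁴ cm = 0.1775 cm³
m(Cr) = 0.1775 × 7.19 = 1.276 g
n(Cr) = 1.276 / 52.00 = 0.02454 mol; n(e⁻) = 3 × 0.02454 = 0.07362 mol
Q = 0.07362 × 96485 = 7103 C
t = 7103 / 0.776 = 9153 s = 2.54 h

2.54 h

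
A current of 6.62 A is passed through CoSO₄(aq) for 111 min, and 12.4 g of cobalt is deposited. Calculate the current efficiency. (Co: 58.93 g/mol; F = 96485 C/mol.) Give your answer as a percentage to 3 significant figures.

Q = 6.62 × 6660 = 44090 C
n(e⁻) = 44090 / 96485 = 0.4570 mol
Co²⁺ + 2e⁻ → Co, so theoretical n(Co) = 0.2285 mol → 13.47 g
Efficiency = 12.4 / 13.47 = 0.9206 = 92.1%

92.1%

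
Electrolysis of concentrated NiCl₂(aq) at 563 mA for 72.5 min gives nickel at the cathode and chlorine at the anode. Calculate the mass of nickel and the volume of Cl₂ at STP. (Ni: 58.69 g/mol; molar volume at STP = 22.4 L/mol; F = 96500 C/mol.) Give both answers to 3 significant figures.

Q = 0.563 × 4350 = 2449 C; n(e⁻) = 2449 / 96500 = 0.02538 mol
Cathode: Ni²⁺ + 2e⁻ → Ni → n(Ni) = 0.02538/2 = 0.01269 mol → 0.745 g
Anode: 2Cl⁻ → Cl₂ + 2e⁻ → n(Cl₂) = 0.02538/2 = 0.01269 mol → 0.284 L

0.745 g Ni; 0.284 L Cl₂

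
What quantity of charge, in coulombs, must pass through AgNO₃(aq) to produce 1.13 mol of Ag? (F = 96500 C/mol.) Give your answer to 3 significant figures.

Ag⁺ + e⁻ → Ag, so n(e⁻) = 1 × 1.13 = 1.130 mol
Q = 1.130 × 96500 = 1.090×10^5 C

1.09×10^5 C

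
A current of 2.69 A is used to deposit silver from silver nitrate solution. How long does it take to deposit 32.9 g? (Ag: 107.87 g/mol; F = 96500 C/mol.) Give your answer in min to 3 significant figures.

n(Ag) = 32.9 / 107.87 = 0.3050 mol
Ag⁺ + e⁻ → Ag, so n(e⁻) = 0.3050 mol
Q = 0.3050 × 96500 = 29430 C
t = Q / I = 29430 / 2.69 = 10940 s = 182 min

182 min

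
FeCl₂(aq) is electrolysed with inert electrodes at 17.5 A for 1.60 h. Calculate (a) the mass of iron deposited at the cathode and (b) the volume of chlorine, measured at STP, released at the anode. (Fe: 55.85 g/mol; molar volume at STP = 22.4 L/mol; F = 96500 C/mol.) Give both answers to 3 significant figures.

Q = 17.5 × 5760 = 1.008×10^5 C; n(e⁻) = 1.008×10^5 / 96500 = 1.045 mol
Cathode: Fe²⁺ + 2e⁻ → Fe → n(Fe) = 1.045/2 = 0.5225 mol → 29.2 g
Anode: 2Cl⁻ → Cl₂ + 2e⁻ → n(Cl₂) = 1.045/2 = 0.5225 mol → 11.7 L

29.2 g Fe; 11.7 L Cl₂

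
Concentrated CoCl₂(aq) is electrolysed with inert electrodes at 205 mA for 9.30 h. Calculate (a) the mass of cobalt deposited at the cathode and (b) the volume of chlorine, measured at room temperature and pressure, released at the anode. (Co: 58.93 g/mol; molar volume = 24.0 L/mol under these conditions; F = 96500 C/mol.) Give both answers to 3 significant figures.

Q = 0.205 × 33480 = 6863 C; n(e⁻) = 6863 / 96500 = 0.07112 mol
Cathode: Co²⁺ + 2e⁻ → Co → n(Co) = 0.07112/2 = 0.03556 mol → 2.10 g
Anode: 2Cl⁻ → Cl₂ + 2e⁻ → n(Cl₂) = 0.07112/2 = 0.03556 mol → 0.853 L

2.10 g Co; 0.853 L Cl₂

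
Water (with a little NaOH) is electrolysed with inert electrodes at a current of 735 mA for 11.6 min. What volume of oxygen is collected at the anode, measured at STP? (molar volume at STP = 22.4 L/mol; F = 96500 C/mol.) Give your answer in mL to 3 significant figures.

29.7 mL

Charge passed = 0.735 × 696 = 511.6 C
Moles of electrons = 511.6 / 96500 = 0.005302 mol
2H₂O → O₂ + 4H⁺ + 4e⁻, so n(O₂) = 0.005302 / 4 = 0.001326 mol
V = 0.001326 × 22.4 = 0.02970 L
= 29.7 mL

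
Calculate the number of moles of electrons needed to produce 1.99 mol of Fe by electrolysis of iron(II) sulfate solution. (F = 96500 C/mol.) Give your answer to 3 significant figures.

Fe²⁺ + 2e⁻ → Fe, so n(e⁻) = 2 × 1.99 = 3.980 mol

3.98 mol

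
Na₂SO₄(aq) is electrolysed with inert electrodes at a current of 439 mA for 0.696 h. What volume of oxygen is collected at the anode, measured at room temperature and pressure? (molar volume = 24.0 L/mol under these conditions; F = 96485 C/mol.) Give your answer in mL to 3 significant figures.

Q = 0.439 A × 2505.6 s = 1100 C
n(e⁻) = Q/F = 1100/96485 = 0.01140 mol
2H₂O → O₂ + 4H⁺ + 4e⁻, so n(O₂) = 0.01140 / 4 = 0.002850 mol
V = 0.002850 × 24.0 = 0.06840 L
= 68.4 mL

68.4 mL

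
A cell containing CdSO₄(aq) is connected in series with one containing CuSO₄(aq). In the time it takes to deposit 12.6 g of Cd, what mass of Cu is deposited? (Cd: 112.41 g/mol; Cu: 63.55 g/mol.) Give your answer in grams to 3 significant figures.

7.12 g

n(Cd) = 12.6 / 112.41 = 0.1121 mol
Cd²⁺ + 2e⁻ → Cd, so n(e⁻) = 2 × 0.1121 = 0.2242 mol
The cells are in series, so the same charge (and hence the same n(e⁻) = 0.2242 mol) passes through both.
Cu²⁺ + 2e⁻ → Cu, so n(Cu) = 0.2242 / 2 = 0.1121 mol
m(Cu) = 0.1121 × 63.55 = 7.12 g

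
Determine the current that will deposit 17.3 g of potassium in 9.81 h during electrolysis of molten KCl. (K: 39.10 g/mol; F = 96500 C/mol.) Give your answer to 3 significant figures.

n(K) = 17.3 / 39.10 = 0.4425 mol
K⁺ + e⁻ → K, so n(e⁻) = 0.4425 mol
Q = 0.4425 × 96500 = 42700 C
I = Q / t = 42700 / 35316 s = 1.21 A

1.21 A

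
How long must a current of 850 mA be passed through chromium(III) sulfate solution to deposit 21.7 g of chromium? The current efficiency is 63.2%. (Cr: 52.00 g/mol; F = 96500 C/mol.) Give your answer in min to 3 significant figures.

3750 min

n(Cr) = 21.7 / 52.00 = 0.4173 mol
Cr³⁺ + 3e⁻ → Cr, so n(e⁻) = 3 × 0.4173 = 1.252 mol
Q = 1.252 × 96500 / 0.632 = 1.912×10^5 C
t = Q / I = 1.912×10^5 / 0.850 = 2.249×10^5 s = 3750 min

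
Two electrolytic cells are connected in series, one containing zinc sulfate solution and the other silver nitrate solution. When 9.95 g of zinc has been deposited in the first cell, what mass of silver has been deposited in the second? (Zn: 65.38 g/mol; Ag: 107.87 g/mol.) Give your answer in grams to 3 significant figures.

n(Zn) = 9.95 / 65.38 = 0.1522 mol
Zn²⁺ + 2e⁻ → Zn, so n(e⁻) = 2 × 0.1522 = 0.3044 mol
Same current for the same time ⇒ same n(e⁻) = 0.3044 mol in both cells.
Ag⁺ + e⁻ → Ag, so n(Ag) = 0.3044 mol
m(Ag) = 0.3044 × 107.87 = 32.8 g

32.8 g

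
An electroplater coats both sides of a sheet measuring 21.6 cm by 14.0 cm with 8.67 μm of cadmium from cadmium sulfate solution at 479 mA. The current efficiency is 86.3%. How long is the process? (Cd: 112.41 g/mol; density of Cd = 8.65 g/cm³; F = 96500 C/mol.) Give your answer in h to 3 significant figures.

Plated area = 2 × 21.6 × 14.0 = 604.8 cm²
Volume = 604.8 × 8.67×10⁻⁴ cm = 0.5244 cm³
m(Cd) = 0.5244 × 8.65 = 4.536 g
n(Cd) = 4.536 / 112.41 = 0.04035 mol; n(e⁻) = 2 × 0.04035 = 0.08070 mol
Q = 0.08070 × 96500 / 0.863 = 9024 C
t = 9024 / 0.479 = 18840 s = 5.23 h

5.23 h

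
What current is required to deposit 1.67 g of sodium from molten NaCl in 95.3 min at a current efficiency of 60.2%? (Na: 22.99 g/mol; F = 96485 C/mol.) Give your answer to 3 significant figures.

n(Na) = 1.67 / 22.99 = 0.07264 mol
Na⁺ + e⁻ → Na, so n(e⁻) = 0.07264 mol
Q = 0.07264 × 96485 / 0.602 = 11640 C
I = Q / t = 11640 / 5718 s = 2.04 A

2.04 A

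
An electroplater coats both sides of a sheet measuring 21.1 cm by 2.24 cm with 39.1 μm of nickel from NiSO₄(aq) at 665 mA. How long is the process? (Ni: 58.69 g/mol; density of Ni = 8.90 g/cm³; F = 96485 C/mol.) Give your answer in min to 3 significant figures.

Plated area = 2 × 21.1 × 2.24 = 94.53 cm²
Volume = 94.53 × 39.1×10⁻⁴ cm = 0.3696 cm³
m(Ni) = 0.3696 × 8.90 = 3.289 g
n(Ni) = 3.289 / 58.69 = 0.05604 mol; n(e⁻) = 2 × 0.05604 = 0.1121 mol
Q = 0.1121 × 96485 = 10820 C
t = 10820 / 0.665 = 16270 s = 271 min

271 min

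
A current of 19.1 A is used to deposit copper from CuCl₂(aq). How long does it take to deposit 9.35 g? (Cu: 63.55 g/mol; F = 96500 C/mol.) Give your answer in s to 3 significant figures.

n(Cu) = 9.35 / 63.55 = 0.1471 mol
Cu²⁺ + 2e⁻ → Cu, so n(e⁻) = 2 × 0.1471 = 0.2942 mol
Q = 0.2942 × 96500 = 28390 C
t = Q / I = 28390 / 19.1 = 1486 s

1490 s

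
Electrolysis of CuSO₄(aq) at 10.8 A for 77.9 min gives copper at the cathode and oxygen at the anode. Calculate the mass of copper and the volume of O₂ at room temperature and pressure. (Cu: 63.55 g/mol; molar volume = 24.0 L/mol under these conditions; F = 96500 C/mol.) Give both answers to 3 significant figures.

Q = 10.8 × 4674 = 50480 C; n(e⁻) = 50480 / 96500 = 0.5231 mol
Cathode: Cu²⁺ + 2e⁻ → Cu → n(Cu) = 0.5231/2 = 0.2616 mol → 16.6 g
Anode: 2H₂O → O₂ + 4H⁺ + 4e⁻ → n(O₂) = 0.5231/4 = 0.1308 mol → 3.14 L

16.6 g Cu; 3.14 L O₂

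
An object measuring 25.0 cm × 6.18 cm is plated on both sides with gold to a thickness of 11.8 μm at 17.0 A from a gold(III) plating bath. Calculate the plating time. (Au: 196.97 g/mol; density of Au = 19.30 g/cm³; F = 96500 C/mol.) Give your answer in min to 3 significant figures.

10.1 min

Plated area = 2 × 25.0 × 6.18 = 309.0 cm²
Volume = 309.0 × 11.8×10⁻⁴ cm = 0.3646 cm³
m(Au) = 0.3646 × 19.30 = 7.037 g
n(Au) = 7.037 / 196.97 = 0.03573 mol; n(e⁻) = 3 × 0.03573 = 0.1072 mol
Q = 0.1072 × 96500 = 10340 C
t = 10340 / 17.0 = 608.2 s = 10.1 min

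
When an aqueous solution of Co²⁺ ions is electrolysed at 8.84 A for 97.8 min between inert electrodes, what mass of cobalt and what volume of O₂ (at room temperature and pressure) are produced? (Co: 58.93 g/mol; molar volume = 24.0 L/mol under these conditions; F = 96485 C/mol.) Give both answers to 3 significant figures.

15.8 g Co; 3.23 L O₂

Q = 8.84 × 5868 = 51870 C; n(e⁻) = 51870 / 96485 = 0.5376 mol
Cathode: Co²⁺ + 2e⁻ → Co → n(Co) = 0.5376/2 = 0.2688 mol → 15.8 g
Anode: 2H₂O → O₂ + 4H⁺ + 4e⁻ → n(O₂) = 0.5376/4 = 0.1344 mol → 3.23 L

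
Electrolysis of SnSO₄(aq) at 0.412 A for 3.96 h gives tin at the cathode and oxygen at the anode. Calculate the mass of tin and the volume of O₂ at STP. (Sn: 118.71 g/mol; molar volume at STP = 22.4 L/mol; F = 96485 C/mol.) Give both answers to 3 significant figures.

3.61 g Sn; 0.341 L O₂

Q = 0.412 × 14256 = 5873 C; n(e⁻) = 5873 / 96485 = 0.06087 mol
Cathode: Sn²⁺ + 2e⁻ → Sn → n(Sn) = 0.06087/2 = 0.03044 mol → 3.61 g
Anode: 2H₂O → O₂ + 4H⁺ + 4e⁻ → n(O₂) = 0.06087/4 = 0.01522 mol → 0.341 L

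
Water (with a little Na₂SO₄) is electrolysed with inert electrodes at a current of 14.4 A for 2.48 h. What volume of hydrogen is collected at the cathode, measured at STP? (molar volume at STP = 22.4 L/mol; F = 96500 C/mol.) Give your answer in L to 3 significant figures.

14.9 L

Q = 14.4 A × 8928 s = 1.286×10^5 C
n(e⁻) = Q/F = 1.286×10^5/96500 = 1.333 mol
2H⁺ + 2e⁻ → H₂, so n(H₂) = 1.333 / 2 = 0.6665 mol
V = 0.6665 × 22.4 = 14.93 L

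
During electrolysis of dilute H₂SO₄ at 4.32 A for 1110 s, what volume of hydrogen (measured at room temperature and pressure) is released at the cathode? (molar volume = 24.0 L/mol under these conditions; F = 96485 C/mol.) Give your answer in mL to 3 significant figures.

Charge passed = 4.32 × 1110 = 4795 C
n(e⁻) = Q/F = 4795/96485 = 0.04970 mol
2H⁺ + 2e⁻ → H₂, so n(H₂) = 0.04970 / 2 = 0.02485 mol
V = 0.02485 × 24.0 = 0.5964 L
= 596 mL

596 mL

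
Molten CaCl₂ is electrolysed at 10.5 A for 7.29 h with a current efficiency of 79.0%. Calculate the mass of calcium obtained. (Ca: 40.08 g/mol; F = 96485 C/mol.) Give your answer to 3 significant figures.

45.2 g

Q = 10.5 × 26244 = 2.756×10^5 C
n(e⁻) = 2.756×10^5 / 96485 = 2.856 mol
Ca²⁺ + 2e⁻ → Ca, so theoretical m(Ca) = 1.428 × 40.08 = 57.23 g
Actual mass = 79.0% × 57.23 = 45.2 g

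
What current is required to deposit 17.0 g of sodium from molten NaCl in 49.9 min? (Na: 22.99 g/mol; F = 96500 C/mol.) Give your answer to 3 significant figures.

23.8 A

n(Na) = 17.0 / 22.99 = 0.7395 mol
Na⁺ + e⁻ → Na, so n(e⁻) = 0.7395 mol
Q = 0.7395 × 96500 = 71360 C
I = Q / t = 71360 / 2994 s = 23.8 A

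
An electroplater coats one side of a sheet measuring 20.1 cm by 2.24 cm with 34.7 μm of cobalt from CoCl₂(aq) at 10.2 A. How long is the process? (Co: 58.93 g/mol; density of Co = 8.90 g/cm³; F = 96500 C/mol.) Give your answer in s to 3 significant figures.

Plated area = 20.1 × 2.24 = 45.02 cm²
Volume = 45.02 × 34.7×10⁻⁴ cm = 0.1562 cm³
m(Co) = 0.1562 × 8.90 = 1.390 g
n(Co) = 1.390 / 58.93 = 0.02359 mol; n(e⁻) = 2 × 0.02359 = 0.04718 mol
Q = 0.04718 × 96500 = 4553 C
t = 4553 / 10.2 = 446.4 s

446 s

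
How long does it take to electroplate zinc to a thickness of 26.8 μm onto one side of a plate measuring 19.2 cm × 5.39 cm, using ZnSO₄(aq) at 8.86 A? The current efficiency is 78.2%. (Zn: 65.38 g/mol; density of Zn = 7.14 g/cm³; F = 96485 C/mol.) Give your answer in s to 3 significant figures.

Plated area = 19.2 × 5.39 = 103.5 cm²
Volume = 103.5 × 26.8×10⁻⁴ cm = 0.2774 cm³
m(Zn) = 0.2774 × 7.14 = 1.981 g
n(Zn) = 1.981 / 65.38 = 0.03030 mol; n(e⁻) = 2 × 0.03030 = 0.06060 mol
Q = 0.06060 × 96485 / 0.782 = 7477 C
t = 7477 / 8.86 = 843.9 s

844 s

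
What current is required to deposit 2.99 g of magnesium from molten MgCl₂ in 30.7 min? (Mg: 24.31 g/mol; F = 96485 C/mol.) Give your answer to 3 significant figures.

n(Mg) = 2.99 / 24.31 = 0.1230 mol
Mg²⁺ + 2e⁻ → Mg, so n(e⁻) = 2 × 0.1230 = 0.2460 mol
Q = 0.2460 × 96485 = 23740 C
I = Q / t = 23740 / 1842 s = 12.9 A

12.9 A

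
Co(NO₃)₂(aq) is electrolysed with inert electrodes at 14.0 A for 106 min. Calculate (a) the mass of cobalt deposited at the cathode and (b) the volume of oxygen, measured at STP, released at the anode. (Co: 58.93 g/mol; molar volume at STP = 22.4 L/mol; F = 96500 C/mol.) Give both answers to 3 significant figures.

Q = 14.0 × 6360 = 89040 C; n(e⁻) = 89040 / 96500 = 0.9227 mol
Cathode: Co²⁺ + 2e⁻ → Co → n(Co) = 0.9227/2 = 0.4614 mol → 27.2 g
Anode: 2H₂O → O₂ + 4H⁺ + 4e⁻ → n(O₂) = 0.9227/4 = 0.2307 mol → 5.17 L

27.2 g Co; 5.17 L O₂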